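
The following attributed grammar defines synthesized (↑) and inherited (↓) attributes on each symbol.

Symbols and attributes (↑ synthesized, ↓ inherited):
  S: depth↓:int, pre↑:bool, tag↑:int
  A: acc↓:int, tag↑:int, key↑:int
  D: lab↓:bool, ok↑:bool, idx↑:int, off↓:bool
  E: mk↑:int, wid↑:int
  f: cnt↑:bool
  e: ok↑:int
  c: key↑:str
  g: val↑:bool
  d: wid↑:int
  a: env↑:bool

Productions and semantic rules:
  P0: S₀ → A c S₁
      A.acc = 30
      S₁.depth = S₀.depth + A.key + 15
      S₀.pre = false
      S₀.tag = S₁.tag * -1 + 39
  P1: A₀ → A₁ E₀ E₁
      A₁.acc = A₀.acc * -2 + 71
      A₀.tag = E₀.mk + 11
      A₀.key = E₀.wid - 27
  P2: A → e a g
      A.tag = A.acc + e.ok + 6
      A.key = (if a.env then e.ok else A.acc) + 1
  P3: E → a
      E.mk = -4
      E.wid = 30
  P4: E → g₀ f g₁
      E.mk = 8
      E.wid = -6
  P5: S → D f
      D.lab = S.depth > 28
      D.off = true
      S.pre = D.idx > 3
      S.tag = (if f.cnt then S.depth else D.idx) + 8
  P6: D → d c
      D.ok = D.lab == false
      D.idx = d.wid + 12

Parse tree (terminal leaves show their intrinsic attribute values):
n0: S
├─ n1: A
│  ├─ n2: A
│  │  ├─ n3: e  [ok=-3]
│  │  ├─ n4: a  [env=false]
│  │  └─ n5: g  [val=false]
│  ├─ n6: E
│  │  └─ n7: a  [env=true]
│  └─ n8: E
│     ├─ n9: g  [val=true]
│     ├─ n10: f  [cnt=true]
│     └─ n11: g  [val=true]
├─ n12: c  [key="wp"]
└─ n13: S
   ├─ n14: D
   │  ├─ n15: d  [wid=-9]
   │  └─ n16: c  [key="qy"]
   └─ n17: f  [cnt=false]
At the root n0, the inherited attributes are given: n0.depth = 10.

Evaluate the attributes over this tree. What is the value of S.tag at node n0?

28

1. n0.depth = 10  [given at root]
2. n1.acc = 30  [30]
3. n2.acc = 11  [A₀.acc * -2 + 71]
4. n3.ok = -3  [terminal]
5. n4.env = false  [terminal]
6. n5.val = false  [terminal]
7. n2.tag = 14  [A.acc + e.ok + 6]
8. n2.key = 12  [(if a.env then e.ok else A.acc) + 1]
9. n7.env = true  [terminal]
10. n6.mk = -4  [-4]
11. n6.wid = 30  [30]
12. n9.val = true  [terminal]
13. n10.cnt = true  [terminal]
14. n11.val = true  [terminal]
15. n8.mk = 8  [8]
16. n8.wid = -6  [-6]
17. n1.tag = 7  [E₀.mk + 11]
18. n1.key = 3  [E₀.wid - 27]
19. n12.key = "wp"  [terminal]
20. n13.depth = 28  [S₀.depth + A.key + 15]
21. n14.lab = false  [S.depth > 28]
22. n14.off = true  [true]
23. n15.wid = -9  [terminal]
24. n16.key = "qy"  [terminal]
25. n14.ok = true  [D.lab == false]
26. n14.idx = 3  [d.wid + 12]
27. n17.cnt = false  [terminal]
28. n13.pre = false  [D.idx > 3]
29. n13.tag = 11  [(if f.cnt then S.depth else D.idx) + 8]
30. n0.pre = false  [false]
31. n0.tag = 28  [S₁.tag * -1 + 39]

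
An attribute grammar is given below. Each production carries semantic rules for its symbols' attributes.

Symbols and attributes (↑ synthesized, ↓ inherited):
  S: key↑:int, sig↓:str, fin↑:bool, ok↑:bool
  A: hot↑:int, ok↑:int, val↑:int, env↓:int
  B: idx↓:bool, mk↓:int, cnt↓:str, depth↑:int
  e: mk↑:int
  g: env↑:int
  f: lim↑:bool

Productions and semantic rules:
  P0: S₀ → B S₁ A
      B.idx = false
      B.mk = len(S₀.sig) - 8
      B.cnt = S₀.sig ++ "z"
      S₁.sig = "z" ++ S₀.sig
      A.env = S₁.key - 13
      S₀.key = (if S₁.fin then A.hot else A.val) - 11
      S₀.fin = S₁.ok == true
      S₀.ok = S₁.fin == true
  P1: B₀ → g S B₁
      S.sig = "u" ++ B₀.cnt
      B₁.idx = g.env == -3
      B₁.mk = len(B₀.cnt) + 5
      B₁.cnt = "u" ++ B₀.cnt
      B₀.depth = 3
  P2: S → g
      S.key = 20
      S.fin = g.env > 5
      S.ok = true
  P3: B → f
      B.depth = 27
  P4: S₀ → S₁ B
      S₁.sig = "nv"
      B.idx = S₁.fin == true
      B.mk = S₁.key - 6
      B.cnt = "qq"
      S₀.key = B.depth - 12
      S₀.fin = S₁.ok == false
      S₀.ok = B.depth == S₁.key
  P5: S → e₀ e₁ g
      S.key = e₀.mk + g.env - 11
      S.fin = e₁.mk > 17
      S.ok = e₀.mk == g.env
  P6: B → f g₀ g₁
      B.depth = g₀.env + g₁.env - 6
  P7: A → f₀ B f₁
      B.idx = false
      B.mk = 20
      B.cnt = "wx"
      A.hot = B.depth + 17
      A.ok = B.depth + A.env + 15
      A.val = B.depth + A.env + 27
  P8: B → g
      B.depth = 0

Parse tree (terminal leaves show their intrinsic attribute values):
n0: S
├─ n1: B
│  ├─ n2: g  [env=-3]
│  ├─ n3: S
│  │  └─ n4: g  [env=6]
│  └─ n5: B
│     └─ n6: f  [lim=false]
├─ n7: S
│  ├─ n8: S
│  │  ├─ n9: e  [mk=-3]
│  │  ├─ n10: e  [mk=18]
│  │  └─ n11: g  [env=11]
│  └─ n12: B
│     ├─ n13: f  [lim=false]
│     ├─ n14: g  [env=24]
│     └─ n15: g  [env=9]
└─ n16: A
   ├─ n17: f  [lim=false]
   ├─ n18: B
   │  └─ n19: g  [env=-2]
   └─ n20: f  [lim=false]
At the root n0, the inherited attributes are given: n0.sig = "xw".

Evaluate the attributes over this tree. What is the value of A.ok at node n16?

1. n0.sig = "xw"  [given at root]
2. n1.idx = false  [false]
3. n1.mk = -6  [len(S₀.sig) - 8]
4. n1.cnt = "xwz"  [S₀.sig ++ "z"]
5. n2.env = -3  [terminal]
6. n3.sig = "uxwz"  ["u" ++ B₀.cnt]
7. n4.env = 6  [terminal]
8. n3.key = 20  [20]
9. n3.fin = true  [g.env > 5]
10. n3.ok = true  [true]
11. n5.idx = true  [g.env == -3]
12. n5.mk = 8  [len(B₀.cnt) + 5]
13. n5.cnt = "uxwz"  ["u" ++ B₀.cnt]
14. n6.lim = false  [terminal]
15. n5.depth = 27  [27]
16. n1.depth = 3  [3]
17. n7.sig = "zxw"  ["z" ++ S₀.sig]
18. n8.sig = "nv"  ["nv"]
19. n9.mk = -3  [terminal]
20. n10.mk = 18  [terminal]
21. n11.env = 11  [terminal]
22. n8.key = -3  [e₀.mk + g.env - 11]
23. n8.fin = true  [e₁.mk > 17]
24. n8.ok = false  [e₀.mk == g.env]
25. n12.idx = true  [S₁.fin == true]
26. n12.mk = -9  [S₁.key - 6]
27. n12.cnt = "qq"  ["qq"]
28. n13.lim = false  [terminal]
29. n14.env = 24  [terminal]
30. n15.env = 9  [terminal]
31. n12.depth = 27  [g₀.env + g₁.env - 6]
32. n7.key = 15  [B.depth - 12]
33. n7.fin = true  [S₁.ok == false]
34. n7.ok = false  [B.depth == S₁.key]
35. n16.env = 2  [S₁.key - 13]
36. n17.lim = false  [terminal]
37. n18.idx = false  [false]
38. n18.mk = 20  [20]
39. n18.cnt = "wx"  ["wx"]
40. n19.env = -2  [terminal]
41. n18.depth = 0  [0]
42. n20.lim = false  [terminal]
43. n16.hot = 17  [B.depth + 17]
44. n16.ok = 17  [B.depth + A.env + 15]
45. n16.val = 29  [B.depth + A.env + 27]
46. n0.key = 6  [(if S₁.fin then A.hot else A.val) - 11]
47. n0.fin = false  [S₁.ok == true]
48. n0.ok = true  [S₁.fin == true]

17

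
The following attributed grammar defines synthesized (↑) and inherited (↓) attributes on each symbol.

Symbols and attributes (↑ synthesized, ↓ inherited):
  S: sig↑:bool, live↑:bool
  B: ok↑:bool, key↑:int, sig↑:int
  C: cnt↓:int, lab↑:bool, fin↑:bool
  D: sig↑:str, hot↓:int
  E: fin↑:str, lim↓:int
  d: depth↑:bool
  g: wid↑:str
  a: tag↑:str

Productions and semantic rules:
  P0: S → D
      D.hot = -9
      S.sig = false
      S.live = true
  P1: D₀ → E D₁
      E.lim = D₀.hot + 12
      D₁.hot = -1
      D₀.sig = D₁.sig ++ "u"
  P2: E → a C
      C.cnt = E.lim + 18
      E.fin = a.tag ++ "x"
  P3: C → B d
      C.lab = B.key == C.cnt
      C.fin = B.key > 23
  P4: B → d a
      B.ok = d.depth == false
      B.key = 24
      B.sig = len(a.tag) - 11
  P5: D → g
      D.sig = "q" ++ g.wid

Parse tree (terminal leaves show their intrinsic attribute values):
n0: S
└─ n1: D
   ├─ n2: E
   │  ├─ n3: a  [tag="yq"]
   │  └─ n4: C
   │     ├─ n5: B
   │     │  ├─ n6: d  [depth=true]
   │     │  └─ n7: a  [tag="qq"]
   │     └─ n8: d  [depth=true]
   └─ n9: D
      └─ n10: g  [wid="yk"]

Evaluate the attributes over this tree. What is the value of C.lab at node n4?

false

1. n1.hot = -9  [-9]
2. n2.lim = 3  [D₀.hot + 12]
3. n3.tag = "yq"  [terminal]
4. n4.cnt = 21  [E.lim + 18]
5. n6.depth = true  [terminal]
6. n7.tag = "qq"  [terminal]
7. n5.ok = false  [d.depth == false]
8. n5.key = 24  [24]
9. n5.sig = -9  [len(a.tag) - 11]
10. n8.depth = true  [terminal]
11. n4.lab = false  [B.key == C.cnt]
12. n4.fin = true  [B.key > 23]
13. n2.fin = "yqx"  [a.tag ++ "x"]
14. n9.hot = -1  [-1]
15. n10.wid = "yk"  [terminal]
16. n9.sig = "qyk"  ["q" ++ g.wid]
17. n1.sig = "qyku"  [D₁.sig ++ "u"]
18. n0.sig = false  [false]
19. n0.live = true  [true]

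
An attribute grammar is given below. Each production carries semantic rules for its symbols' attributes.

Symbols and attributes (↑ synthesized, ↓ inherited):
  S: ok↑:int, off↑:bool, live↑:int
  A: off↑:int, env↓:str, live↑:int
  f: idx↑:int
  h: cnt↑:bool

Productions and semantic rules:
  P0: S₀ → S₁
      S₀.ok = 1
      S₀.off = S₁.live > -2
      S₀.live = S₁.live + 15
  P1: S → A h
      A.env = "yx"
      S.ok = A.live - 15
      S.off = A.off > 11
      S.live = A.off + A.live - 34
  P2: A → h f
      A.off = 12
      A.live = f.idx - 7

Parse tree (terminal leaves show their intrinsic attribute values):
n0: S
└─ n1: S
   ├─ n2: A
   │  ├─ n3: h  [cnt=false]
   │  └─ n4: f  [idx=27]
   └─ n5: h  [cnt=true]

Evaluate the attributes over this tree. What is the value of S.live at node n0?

1. n2.env = "yx"  ["yx"]
2. n3.cnt = false  [terminal]
3. n4.idx = 27  [terminal]
4. n2.off = 12  [12]
5. n2.live = 20  [f.idx - 7]
6. n5.cnt = true  [terminal]
7. n1.ok = 5  [A.live - 15]
8. n1.off = true  [A.off > 11]
9. n1.live = -2  [A.off + A.live - 34]
10. n0.ok = 1  [1]
11. n0.off = false  [S₁.live > -2]
12. n0.live = 13  [S₁.live + 15]

13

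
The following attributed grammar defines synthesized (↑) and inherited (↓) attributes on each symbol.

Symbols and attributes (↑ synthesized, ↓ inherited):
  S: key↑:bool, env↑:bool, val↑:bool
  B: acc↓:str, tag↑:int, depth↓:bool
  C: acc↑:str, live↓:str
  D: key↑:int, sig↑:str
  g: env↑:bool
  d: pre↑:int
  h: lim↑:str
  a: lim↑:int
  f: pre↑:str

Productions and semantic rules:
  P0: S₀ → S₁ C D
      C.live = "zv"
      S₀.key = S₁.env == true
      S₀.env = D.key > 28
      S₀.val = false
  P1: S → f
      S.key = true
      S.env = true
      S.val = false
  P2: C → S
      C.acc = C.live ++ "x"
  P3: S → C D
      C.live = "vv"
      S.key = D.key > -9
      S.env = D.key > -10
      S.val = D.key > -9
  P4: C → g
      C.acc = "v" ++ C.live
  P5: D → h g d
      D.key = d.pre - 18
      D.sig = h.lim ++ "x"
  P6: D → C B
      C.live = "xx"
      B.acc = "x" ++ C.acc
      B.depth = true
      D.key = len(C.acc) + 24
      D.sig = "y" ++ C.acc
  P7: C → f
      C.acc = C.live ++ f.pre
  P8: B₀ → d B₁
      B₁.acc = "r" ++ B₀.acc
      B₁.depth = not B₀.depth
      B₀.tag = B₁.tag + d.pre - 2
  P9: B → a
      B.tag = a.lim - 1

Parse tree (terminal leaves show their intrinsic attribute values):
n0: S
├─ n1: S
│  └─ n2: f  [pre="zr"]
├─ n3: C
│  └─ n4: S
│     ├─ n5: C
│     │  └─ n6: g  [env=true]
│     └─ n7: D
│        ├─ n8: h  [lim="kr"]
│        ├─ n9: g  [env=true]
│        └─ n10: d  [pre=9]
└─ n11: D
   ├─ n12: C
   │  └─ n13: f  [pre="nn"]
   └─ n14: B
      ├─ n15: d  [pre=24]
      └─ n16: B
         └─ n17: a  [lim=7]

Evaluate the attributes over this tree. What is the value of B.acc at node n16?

"rxxxnn"

1. n2.pre = "zr"  [terminal]
2. n1.key = true  [true]
3. n1.env = true  [true]
4. n1.val = false  [false]
5. n3.live = "zv"  ["zv"]
6. n5.live = "vv"  ["vv"]
7. n6.env = true  [terminal]
8. n5.acc = "vvv"  ["v" ++ C.live]
9. n8.lim = "kr"  [terminal]
10. n9.env = true  [terminal]
11. n10.pre = 9  [terminal]
12. n7.key = -9  [d.pre - 18]
13. n7.sig = "krx"  [h.lim ++ "x"]
14. n4.key = false  [D.key > -9]
15. n4.env = true  [D.key > -10]
16. n4.val = false  [D.key > -9]
17. n3.acc = "zvx"  [C.live ++ "x"]
18. n12.live = "xx"  ["xx"]
19. n13.pre = "nn"  [terminal]
20. n12.acc = "xxnn"  [C.live ++ f.pre]
21. n14.acc = "xxxnn"  ["x" ++ C.acc]
22. n14.depth = true  [true]
23. n15.pre = 24  [terminal]
24. n16.acc = "rxxxnn"  ["r" ++ B₀.acc]
25. n16.depth = false  [not B₀.depth]
26. n17.lim = 7  [terminal]
27. n16.tag = 6  [a.lim - 1]
28. n14.tag = 28  [B₁.tag + d.pre - 2]
29. n11.key = 28  [len(C.acc) + 24]
30. n11.sig = "yxxnn"  ["y" ++ C.acc]
31. n0.key = true  [S₁.env == true]
32. n0.env = false  [D.key > 28]
33. n0.val = false  [false]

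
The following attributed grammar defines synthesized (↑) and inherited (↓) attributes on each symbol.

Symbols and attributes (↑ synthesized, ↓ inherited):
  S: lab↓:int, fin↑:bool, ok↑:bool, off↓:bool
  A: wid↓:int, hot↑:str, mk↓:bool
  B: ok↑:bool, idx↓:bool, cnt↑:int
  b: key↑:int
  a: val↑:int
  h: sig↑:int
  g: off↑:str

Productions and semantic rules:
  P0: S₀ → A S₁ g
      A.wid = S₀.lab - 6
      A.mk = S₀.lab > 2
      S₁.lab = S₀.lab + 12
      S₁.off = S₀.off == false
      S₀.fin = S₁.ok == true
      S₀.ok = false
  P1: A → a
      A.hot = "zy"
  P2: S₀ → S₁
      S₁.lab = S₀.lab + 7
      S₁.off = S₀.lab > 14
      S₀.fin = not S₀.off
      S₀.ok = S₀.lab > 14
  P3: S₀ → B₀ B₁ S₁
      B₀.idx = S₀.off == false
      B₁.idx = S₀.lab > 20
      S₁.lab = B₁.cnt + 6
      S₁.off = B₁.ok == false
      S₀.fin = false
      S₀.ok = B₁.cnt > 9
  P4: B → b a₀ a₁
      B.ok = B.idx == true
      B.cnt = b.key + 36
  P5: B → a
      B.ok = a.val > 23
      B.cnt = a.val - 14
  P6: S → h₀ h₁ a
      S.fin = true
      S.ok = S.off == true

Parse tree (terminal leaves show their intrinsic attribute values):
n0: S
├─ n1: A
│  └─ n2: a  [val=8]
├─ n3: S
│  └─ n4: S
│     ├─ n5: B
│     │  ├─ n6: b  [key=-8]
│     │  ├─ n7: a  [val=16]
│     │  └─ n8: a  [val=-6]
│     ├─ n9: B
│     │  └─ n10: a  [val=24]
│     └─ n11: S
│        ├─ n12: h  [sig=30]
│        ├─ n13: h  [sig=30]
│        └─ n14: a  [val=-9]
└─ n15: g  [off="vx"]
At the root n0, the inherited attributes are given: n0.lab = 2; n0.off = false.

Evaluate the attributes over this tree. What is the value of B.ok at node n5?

1. n0.lab = 2  [given at root]
2. n0.off = false  [given at root]
3. n1.wid = -4  [S₀.lab - 6]
4. n1.mk = false  [S₀.lab > 2]
5. n2.val = 8  [terminal]
6. n1.hot = "zy"  ["zy"]
7. n3.lab = 14  [S₀.lab + 12]
8. n3.off = true  [S₀.off == false]
9. n4.lab = 21  [S₀.lab + 7]
10. n4.off = false  [S₀.lab > 14]
11. n5.idx = true  [S₀.off == false]
12. n6.key = -8  [terminal]
13. n7.val = 16  [terminal]
14. n8.val = -6  [terminal]
15. n5.ok = true  [B.idx == true]
16. n5.cnt = 28  [b.key + 36]
17. n9.idx = true  [S₀.lab > 20]
18. n10.val = 24  [terminal]
19. n9.ok = true  [a.val > 23]
20. n9.cnt = 10  [a.val - 14]
21. n11.lab = 16  [B₁.cnt + 6]
22. n11.off = false  [B₁.ok == false]
23. n12.sig = 30  [terminal]
24. n13.sig = 30  [terminal]
25. n14.val = -9  [terminal]
26. n11.fin = true  [true]
27. n11.ok = false  [S.off == true]
28. n4.fin = false  [false]
29. n4.ok = true  [B₁.cnt > 9]
30. n3.fin = false  [not S₀.off]
31. n3.ok = false  [S₀.lab > 14]
32. n15.off = "vx"  [terminal]
33. n0.fin = false  [S₁.ok == true]
34. n0.ok = false  [false]

true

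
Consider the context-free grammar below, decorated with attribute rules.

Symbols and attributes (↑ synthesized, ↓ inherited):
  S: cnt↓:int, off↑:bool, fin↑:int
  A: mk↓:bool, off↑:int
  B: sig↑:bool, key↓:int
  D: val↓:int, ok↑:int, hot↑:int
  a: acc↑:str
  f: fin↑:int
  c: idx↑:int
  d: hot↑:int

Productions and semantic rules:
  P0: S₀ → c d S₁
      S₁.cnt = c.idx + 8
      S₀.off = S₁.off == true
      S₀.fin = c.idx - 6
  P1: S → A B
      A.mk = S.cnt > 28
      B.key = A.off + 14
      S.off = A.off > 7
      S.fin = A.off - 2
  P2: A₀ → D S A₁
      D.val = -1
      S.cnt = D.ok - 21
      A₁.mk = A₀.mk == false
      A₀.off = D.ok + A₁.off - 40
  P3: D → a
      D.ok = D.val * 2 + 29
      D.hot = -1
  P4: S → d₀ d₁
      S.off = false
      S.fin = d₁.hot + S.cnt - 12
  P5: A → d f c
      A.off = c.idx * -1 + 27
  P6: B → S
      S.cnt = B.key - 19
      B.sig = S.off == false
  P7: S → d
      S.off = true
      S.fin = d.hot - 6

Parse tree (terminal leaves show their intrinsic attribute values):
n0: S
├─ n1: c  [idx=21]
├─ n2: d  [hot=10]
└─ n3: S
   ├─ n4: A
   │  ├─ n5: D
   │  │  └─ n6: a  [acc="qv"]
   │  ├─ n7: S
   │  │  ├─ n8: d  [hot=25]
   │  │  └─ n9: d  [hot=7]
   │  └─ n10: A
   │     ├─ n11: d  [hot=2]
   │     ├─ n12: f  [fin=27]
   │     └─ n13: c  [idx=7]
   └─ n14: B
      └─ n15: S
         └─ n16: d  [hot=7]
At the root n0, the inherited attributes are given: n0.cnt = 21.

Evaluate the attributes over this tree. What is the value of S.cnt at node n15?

1. n0.cnt = 21  [given at root]
2. n1.idx = 21  [terminal]
3. n2.hot = 10  [terminal]
4. n3.cnt = 29  [c.idx + 8]
5. n4.mk = true  [S.cnt > 28]
6. n5.val = -1  [-1]
7. n6.acc = "qv"  [terminal]
8. n5.ok = 27  [D.val * 2 + 29]
9. n5.hot = -1  [-1]
10. n7.cnt = 6  [D.ok - 21]
11. n8.hot = 25  [terminal]
12. n9.hot = 7  [terminal]
13. n7.off = false  [false]
14. n7.fin = 1  [d₁.hot + S.cnt - 12]
15. n10.mk = false  [A₀.mk == false]
16. n11.hot = 2  [terminal]
17. n12.fin = 27  [terminal]
18. n13.idx = 7  [terminal]
19. n10.off = 20  [c.idx * -1 + 27]
20. n4.off = 7  [D.ok + A₁.off - 40]
21. n14.key = 21  [A.off + 14]
22. n15.cnt = 2  [B.key - 19]
23. n16.hot = 7  [terminal]
24. n15.off = true  [true]
25. n15.fin = 1  [d.hot - 6]
26. n14.sig = false  [S.off == false]
27. n3.off = false  [A.off > 7]
28. n3.fin = 5  [A.off - 2]
29. n0.off = false  [S₁.off == true]
30. n0.fin = 15  [c.idx - 6]

2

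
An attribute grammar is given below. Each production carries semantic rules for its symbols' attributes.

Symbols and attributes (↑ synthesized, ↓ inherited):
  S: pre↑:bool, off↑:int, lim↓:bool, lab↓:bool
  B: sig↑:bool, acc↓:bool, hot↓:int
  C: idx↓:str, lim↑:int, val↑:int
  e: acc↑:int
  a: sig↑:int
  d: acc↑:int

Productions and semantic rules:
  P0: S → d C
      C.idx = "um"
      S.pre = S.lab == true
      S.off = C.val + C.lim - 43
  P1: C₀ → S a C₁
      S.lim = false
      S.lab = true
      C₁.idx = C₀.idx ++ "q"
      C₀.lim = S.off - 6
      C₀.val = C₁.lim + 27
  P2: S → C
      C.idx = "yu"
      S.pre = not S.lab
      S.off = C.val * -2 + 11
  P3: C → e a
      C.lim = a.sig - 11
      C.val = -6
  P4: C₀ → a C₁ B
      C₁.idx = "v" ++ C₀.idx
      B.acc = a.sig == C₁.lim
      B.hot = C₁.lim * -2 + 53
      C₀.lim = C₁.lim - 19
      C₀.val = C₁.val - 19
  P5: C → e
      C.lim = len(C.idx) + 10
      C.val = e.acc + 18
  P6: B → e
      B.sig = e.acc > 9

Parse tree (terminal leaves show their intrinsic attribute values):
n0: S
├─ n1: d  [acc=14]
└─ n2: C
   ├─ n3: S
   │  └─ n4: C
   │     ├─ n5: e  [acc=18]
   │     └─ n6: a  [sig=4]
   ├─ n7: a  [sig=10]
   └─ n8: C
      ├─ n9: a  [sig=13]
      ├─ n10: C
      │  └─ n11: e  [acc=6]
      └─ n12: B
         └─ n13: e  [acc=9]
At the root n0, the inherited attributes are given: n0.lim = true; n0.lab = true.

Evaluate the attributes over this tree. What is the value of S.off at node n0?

1. n0.lim = true  [given at root]
2. n0.lab = true  [given at root]
3. n1.acc = 14  [terminal]
4. n2.idx = "um"  ["um"]
5. n3.lim = false  [false]
6. n3.lab = true  [true]
7. n4.idx = "yu"  ["yu"]
8. n5.acc = 18  [terminal]
9. n6.sig = 4  [terminal]
10. n4.lim = -7  [a.sig - 11]
11. n4.val = -6  [-6]
12. n3.pre = false  [not S.lab]
13. n3.off = 23  [C.val * -2 + 11]
14. n7.sig = 10  [terminal]
15. n8.idx = "umq"  [C₀.idx ++ "q"]
16. n9.sig = 13  [terminal]
17. n10.idx = "vumq"  ["v" ++ C₀.idx]
18. n11.acc = 6  [terminal]
19. n10.lim = 14  [len(C.idx) + 10]
20. n10.val = 24  [e.acc + 18]
21. n12.acc = false  [a.sig == C₁.lim]
22. n12.hot = 25  [C₁.lim * -2 + 53]
23. n13.acc = 9  [terminal]
24. n12.sig = false  [e.acc > 9]
25. n8.lim = -5  [C₁.lim - 19]
26. n8.val = 5  [C₁.val - 19]
27. n2.lim = 17  [S.off - 6]
28. n2.val = 22  [C₁.lim + 27]
29. n0.pre = true  [S.lab == true]
30. n0.off = -4  [C.val + C.lim - 43]

-4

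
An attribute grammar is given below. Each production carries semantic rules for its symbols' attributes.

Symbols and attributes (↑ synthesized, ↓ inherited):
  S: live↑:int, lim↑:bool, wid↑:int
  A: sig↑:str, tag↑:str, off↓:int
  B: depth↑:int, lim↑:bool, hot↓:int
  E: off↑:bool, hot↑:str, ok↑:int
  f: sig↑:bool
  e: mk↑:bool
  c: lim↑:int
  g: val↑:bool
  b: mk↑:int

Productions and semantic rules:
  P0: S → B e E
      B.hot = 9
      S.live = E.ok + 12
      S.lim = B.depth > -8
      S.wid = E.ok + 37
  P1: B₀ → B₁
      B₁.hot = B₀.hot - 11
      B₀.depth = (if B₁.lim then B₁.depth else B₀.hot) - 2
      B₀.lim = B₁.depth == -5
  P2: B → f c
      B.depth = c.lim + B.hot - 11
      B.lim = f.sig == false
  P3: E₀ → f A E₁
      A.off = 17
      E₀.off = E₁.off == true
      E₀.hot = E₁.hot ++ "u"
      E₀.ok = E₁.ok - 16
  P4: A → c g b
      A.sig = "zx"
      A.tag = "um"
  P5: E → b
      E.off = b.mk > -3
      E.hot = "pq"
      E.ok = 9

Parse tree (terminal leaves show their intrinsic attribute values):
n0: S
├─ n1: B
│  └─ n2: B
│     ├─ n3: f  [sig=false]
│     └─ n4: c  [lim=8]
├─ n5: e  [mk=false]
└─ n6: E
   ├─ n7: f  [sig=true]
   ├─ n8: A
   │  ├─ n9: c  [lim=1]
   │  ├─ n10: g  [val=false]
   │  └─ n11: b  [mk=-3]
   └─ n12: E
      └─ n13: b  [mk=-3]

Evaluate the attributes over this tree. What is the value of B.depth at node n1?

1. n1.hot = 9  [9]
2. n2.hot = -2  [B₀.hot - 11]
3. n3.sig = false  [terminal]
4. n4.lim = 8  [terminal]
5. n2.depth = -5  [c.lim + B.hot - 11]
6. n2.lim = true  [f.sig == false]
7. n1.depth = -7  [(if B₁.lim then B₁.depth else B₀.hot) - 2]
8. n1.lim = true  [B₁.depth == -5]
9. n5.mk = false  [terminal]
10. n7.sig = true  [terminal]
11. n8.off = 17  [17]
12. n9.lim = 1  [terminal]
13. n10.val = false  [terminal]
14. n11.mk = -3  [terminal]
15. n8.sig = "zx"  ["zx"]
16. n8.tag = "um"  ["um"]
17. n13.mk = -3  [terminal]
18. n12.off = false  [b.mk > -3]
19. n12.hot = "pq"  ["pq"]
20. n12.ok = 9  [9]
21. n6.off = false  [E₁.off == true]
22. n6.hot = "pqu"  [E₁.hot ++ "u"]
23. n6.ok = -7  [E₁.ok - 16]
24. n0.live = 5  [E.ok + 12]
25. n0.lim = true  [B.depth > -8]
26. n0.wid = 30  [E.ok + 37]

-7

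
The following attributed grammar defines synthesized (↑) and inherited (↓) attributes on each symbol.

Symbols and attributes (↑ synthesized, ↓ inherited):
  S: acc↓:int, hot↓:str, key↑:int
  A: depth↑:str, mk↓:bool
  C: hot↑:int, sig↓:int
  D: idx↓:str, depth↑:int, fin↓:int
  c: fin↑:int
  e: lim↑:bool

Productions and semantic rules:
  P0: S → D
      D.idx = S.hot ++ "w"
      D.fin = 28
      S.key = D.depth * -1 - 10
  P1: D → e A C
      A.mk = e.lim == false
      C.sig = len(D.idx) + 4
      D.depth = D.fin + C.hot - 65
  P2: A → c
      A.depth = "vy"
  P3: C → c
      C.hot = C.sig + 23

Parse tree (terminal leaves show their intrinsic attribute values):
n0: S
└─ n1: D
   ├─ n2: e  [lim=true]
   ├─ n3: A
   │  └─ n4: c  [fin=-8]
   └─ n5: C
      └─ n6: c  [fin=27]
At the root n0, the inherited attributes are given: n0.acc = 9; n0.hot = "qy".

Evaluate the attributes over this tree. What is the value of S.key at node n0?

1. n0.acc = 9  [given at root]
2. n0.hot = "qy"  [given at root]
3. n1.idx = "qyw"  [S.hot ++ "w"]
4. n1.fin = 28  [28]
5. n2.lim = true  [terminal]
6. n3.mk = false  [e.lim == false]
7. n4.fin = -8  [terminal]
8. n3.depth = "vy"  ["vy"]
9. n5.sig = 7  [len(D.idx) + 4]
10. n6.fin = 27  [terminal]
11. n5.hot = 30  [C.sig + 23]
12. n1.depth = -7  [D.fin + C.hot - 65]
13. n0.key = -3  [D.depth * -1 - 10]

-3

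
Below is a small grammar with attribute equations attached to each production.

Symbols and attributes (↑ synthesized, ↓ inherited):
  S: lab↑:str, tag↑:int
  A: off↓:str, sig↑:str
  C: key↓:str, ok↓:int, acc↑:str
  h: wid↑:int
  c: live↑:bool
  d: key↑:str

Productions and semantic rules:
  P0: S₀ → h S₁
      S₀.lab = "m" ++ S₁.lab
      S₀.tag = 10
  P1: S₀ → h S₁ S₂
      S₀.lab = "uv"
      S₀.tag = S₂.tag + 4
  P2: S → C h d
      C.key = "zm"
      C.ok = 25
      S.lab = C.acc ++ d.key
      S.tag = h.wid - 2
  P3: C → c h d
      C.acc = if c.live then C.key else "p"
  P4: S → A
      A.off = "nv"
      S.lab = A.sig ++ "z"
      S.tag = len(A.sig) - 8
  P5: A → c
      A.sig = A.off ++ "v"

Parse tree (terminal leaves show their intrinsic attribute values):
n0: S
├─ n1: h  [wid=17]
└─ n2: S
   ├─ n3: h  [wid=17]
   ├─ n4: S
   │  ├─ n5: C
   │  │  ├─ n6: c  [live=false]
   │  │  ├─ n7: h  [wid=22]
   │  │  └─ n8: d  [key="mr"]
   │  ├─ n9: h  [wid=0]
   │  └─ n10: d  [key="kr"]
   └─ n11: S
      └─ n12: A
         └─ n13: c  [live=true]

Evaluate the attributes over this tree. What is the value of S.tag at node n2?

-1

1. n1.wid = 17  [terminal]
2. n3.wid = 17  [terminal]
3. n5.key = "zm"  ["zm"]
4. n5.ok = 25  [25]
5. n6.live = false  [terminal]
6. n7.wid = 22  [terminal]
7. n8.key = "mr"  [terminal]
8. n5.acc = "p"  [if c.live then C.key else "p"]
9. n9.wid = 0  [terminal]
10. n10.key = "kr"  [terminal]
11. n4.lab = "pkr"  [C.acc ++ d.key]
12. n4.tag = -2  [h.wid - 2]
13. n12.off = "nv"  ["nv"]
14. n13.live = true  [terminal]
15. n12.sig = "nvv"  [A.off ++ "v"]
16. n11.lab = "nvvz"  [A.sig ++ "z"]
17. n11.tag = -5  [len(A.sig) - 8]
18. n2.lab = "uv"  ["uv"]
19. n2.tag = -1  [S₂.tag + 4]
20. n0.lab = "muv"  ["m" ++ S₁.lab]
21. n0.tag = 10  [10]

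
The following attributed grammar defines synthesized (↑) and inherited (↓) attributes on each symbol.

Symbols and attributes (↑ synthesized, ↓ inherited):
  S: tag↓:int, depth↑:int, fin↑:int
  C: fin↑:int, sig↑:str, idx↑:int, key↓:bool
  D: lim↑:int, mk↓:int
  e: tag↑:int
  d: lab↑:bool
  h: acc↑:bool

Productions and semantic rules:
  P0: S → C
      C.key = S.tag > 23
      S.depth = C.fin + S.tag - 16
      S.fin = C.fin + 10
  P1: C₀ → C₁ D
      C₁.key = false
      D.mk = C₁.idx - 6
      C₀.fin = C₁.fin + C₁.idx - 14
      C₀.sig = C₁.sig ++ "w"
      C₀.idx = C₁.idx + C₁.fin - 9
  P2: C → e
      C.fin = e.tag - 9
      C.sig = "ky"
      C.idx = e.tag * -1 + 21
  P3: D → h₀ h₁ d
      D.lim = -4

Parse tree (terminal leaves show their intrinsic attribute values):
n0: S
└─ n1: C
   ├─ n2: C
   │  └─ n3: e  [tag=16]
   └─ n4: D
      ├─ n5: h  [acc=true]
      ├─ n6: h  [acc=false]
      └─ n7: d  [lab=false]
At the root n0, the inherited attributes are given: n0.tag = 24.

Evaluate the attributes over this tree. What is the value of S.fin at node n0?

1. n0.tag = 24  [given at root]
2. n1.key = true  [S.tag > 23]
3. n2.key = false  [false]
4. n3.tag = 16  [terminal]
5. n2.fin = 7  [e.tag - 9]
6. n2.sig = "ky"  ["ky"]
7. n2.idx = 5  [e.tag * -1 + 21]
8. n4.mk = -1  [C₁.idx - 6]
9. n5.acc = true  [terminal]
10. n6.acc = false  [terminal]
11. n7.lab = false  [terminal]
12. n4.lim = -4  [-4]
13. n1.fin = -2  [C₁.fin + C₁.idx - 14]
14. n1.sig = "kyw"  [C₁.sig ++ "w"]
15. n1.idx = 3  [C₁.idx + C₁.fin - 9]
16. n0.depth = 6  [C.fin + S.tag - 16]
17. n0.fin = 8  [C.fin + 10]

8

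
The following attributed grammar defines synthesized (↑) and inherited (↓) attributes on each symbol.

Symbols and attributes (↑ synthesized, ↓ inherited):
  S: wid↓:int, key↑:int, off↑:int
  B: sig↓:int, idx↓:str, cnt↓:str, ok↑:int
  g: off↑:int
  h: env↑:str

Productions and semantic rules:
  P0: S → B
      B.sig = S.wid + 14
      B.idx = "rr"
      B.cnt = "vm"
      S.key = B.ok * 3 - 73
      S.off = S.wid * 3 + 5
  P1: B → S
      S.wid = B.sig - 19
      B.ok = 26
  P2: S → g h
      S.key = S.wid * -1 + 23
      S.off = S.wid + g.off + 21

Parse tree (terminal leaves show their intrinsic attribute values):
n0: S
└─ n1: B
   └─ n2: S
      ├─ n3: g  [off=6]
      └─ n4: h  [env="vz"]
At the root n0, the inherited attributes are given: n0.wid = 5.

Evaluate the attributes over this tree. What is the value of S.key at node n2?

1. n0.wid = 5  [given at root]
2. n1.sig = 19  [S.wid + 14]
3. n1.idx = "rr"  ["rr"]
4. n1.cnt = "vm"  ["vm"]
5. n2.wid = 0  [B.sig - 19]
6. n3.off = 6  [terminal]
7. n4.env = "vz"  [terminal]
8. n2.key = 23  [S.wid * -1 + 23]
9. n2.off = 27  [S.wid + g.off + 21]
10. n1.ok = 26  [26]
11. n0.key = 5  [B.ok * 3 - 73]
12. n0.off = 20  [S.wid * 3 + 5]

23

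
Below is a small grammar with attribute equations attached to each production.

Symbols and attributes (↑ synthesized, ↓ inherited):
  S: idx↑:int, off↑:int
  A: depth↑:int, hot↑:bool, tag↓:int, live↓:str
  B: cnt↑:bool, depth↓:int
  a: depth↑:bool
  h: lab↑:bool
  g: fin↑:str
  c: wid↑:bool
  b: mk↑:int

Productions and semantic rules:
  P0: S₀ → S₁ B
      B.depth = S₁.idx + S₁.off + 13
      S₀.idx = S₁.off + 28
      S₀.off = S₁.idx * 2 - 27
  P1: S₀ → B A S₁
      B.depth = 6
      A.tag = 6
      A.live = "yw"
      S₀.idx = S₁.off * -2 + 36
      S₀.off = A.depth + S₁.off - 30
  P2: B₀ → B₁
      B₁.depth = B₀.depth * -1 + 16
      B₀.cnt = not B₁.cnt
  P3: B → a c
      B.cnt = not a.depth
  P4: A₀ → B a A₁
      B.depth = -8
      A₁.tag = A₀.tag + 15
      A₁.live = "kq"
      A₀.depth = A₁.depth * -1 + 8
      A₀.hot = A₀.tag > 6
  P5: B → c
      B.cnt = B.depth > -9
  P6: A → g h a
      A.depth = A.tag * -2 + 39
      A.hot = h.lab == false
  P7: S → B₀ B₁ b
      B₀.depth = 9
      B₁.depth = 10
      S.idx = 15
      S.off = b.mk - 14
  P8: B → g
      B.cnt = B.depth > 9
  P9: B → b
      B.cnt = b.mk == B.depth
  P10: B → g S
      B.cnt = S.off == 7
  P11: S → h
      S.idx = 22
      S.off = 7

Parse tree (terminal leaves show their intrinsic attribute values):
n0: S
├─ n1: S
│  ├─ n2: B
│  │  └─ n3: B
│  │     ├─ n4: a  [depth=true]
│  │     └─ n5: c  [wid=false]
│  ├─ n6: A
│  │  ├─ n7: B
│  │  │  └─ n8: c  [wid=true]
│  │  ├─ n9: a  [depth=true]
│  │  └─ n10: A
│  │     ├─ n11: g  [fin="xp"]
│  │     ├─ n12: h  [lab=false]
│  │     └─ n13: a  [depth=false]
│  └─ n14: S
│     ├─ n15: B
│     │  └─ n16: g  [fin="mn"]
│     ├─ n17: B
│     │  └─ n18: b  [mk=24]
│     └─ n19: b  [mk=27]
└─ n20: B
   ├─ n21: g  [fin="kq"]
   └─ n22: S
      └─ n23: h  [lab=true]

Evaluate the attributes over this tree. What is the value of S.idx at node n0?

1. n2.depth = 6  [6]
2. n3.depth = 10  [B₀.depth * -1 + 16]
3. n4.depth = true  [terminal]
4. n5.wid = false  [terminal]
5. n3.cnt = false  [not a.depth]
6. n2.cnt = true  [not B₁.cnt]
7. n6.tag = 6  [6]
8. n6.live = "yw"  ["yw"]
9. n7.depth = -8  [-8]
10. n8.wid = true  [terminal]
11. n7.cnt = true  [B.depth > -9]
12. n9.depth = true  [terminal]
13. n10.tag = 21  [A₀.tag + 15]
14. n10.live = "kq"  ["kq"]
15. n11.fin = "xp"  [terminal]
16. n12.lab = false  [terminal]
17. n13.depth = false  [terminal]
18. n10.depth = -3  [A.tag * -2 + 39]
19. n10.hot = true  [h.lab == false]
20. n6.depth = 11  [A₁.depth * -1 + 8]
21. n6.hot = false  [A₀.tag > 6]
22. n15.depth = 9  [9]
23. n16.fin = "mn"  [terminal]
24. n15.cnt = false  [B.depth > 9]
25. n17.depth = 10  [10]
26. n18.mk = 24  [terminal]
27. n17.cnt = false  [b.mk == B.depth]
28. n19.mk = 27  [terminal]
29. n14.idx = 15  [15]
30. n14.off = 13  [b.mk - 14]
31. n1.idx = 10  [S₁.off * -2 + 36]
32. n1.off = -6  [A.depth + S₁.off - 30]
33. n20.depth = 17  [S₁.idx + S₁.off + 13]
34. n21.fin = "kq"  [terminal]
35. n23.lab = true  [terminal]
36. n22.idx = 22  [22]
37. n22.off = 7  [7]
38. n20.cnt = true  [S.off == 7]
39. n0.idx = 22  [S₁.off + 28]
40. n0.off = -7  [S₁.idx * 2 - 27]

22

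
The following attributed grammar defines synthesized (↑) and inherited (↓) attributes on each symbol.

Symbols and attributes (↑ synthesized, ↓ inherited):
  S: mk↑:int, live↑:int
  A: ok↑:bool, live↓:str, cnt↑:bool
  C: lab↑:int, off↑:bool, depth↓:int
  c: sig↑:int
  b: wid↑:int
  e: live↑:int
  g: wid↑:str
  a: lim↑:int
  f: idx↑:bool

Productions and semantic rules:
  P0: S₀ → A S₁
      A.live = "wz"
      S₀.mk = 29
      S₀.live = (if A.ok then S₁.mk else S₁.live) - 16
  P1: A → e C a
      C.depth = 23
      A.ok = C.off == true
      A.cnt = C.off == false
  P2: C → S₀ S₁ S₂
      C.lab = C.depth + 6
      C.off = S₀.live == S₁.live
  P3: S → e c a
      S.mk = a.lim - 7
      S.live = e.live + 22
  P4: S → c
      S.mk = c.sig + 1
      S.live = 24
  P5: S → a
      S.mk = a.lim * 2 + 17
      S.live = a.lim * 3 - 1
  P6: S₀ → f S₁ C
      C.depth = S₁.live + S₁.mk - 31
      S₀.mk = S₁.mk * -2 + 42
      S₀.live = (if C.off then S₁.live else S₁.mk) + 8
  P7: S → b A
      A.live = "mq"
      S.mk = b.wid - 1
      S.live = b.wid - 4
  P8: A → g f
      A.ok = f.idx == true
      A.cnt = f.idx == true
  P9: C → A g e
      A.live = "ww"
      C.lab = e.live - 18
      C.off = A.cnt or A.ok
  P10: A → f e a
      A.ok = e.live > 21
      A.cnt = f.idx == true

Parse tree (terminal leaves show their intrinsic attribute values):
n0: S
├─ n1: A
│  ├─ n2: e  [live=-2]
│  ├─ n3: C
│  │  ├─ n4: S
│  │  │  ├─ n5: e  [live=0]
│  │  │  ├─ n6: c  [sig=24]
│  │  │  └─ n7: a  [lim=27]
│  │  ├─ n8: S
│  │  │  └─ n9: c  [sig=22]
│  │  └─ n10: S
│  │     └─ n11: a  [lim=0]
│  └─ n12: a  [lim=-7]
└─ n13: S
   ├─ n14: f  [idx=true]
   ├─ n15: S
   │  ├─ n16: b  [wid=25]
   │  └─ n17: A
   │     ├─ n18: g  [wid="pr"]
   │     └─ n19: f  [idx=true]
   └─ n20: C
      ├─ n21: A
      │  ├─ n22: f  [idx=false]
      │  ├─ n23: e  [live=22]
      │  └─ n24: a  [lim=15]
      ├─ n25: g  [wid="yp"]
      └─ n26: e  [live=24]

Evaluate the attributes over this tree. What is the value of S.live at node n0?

13

1. n1.live = "wz"  ["wz"]
2. n2.live = -2  [terminal]
3. n3.depth = 23  [23]
4. n5.live = 0  [terminal]
5. n6.sig = 24  [terminal]
6. n7.lim = 27  [terminal]
7. n4.mk = 20  [a.lim - 7]
8. n4.live = 22  [e.live + 22]
9. n9.sig = 22  [terminal]
10. n8.mk = 23  [c.sig + 1]
11. n8.live = 24  [24]
12. n11.lim = 0  [terminal]
13. n10.mk = 17  [a.lim * 2 + 17]
14. n10.live = -1  [a.lim * 3 - 1]
15. n3.lab = 29  [C.depth + 6]
16. n3.off = false  [S₀.live == S₁.live]
17. n12.lim = -7  [terminal]
18. n1.ok = false  [C.off == true]
19. n1.cnt = true  [C.off == false]
20. n14.idx = true  [terminal]
21. n16.wid = 25  [terminal]
22. n17.live = "mq"  ["mq"]
23. n18.wid = "pr"  [terminal]
24. n19.idx = true  [terminal]
25. n17.ok = true  [f.idx == true]
26. n17.cnt = true  [f.idx == true]
27. n15.mk = 24  [b.wid - 1]
28. n15.live = 21  [b.wid - 4]
29. n20.depth = 14  [S₁.live + S₁.mk - 31]
30. n21.live = "ww"  ["ww"]
31. n22.idx = false  [terminal]
32. n23.live = 22  [terminal]
33. n24.lim = 15  [terminal]
34. n21.ok = true  [e.live > 21]
35. n21.cnt = false  [f.idx == true]
36. n25.wid = "yp"  [terminal]
37. n26.live = 24  [terminal]
38. n20.lab = 6  [e.live - 18]
39. n20.off = true  [A.cnt or A.ok]
40. n13.mk = -6  [S₁.mk * -2 + 42]
41. n13.live = 29  [(if C.off then S₁.live else S₁.mk) + 8]
42. n0.mk = 29  [29]
43. n0.live = 13  [(if A.ok then S₁.mk else S₁.live) - 16]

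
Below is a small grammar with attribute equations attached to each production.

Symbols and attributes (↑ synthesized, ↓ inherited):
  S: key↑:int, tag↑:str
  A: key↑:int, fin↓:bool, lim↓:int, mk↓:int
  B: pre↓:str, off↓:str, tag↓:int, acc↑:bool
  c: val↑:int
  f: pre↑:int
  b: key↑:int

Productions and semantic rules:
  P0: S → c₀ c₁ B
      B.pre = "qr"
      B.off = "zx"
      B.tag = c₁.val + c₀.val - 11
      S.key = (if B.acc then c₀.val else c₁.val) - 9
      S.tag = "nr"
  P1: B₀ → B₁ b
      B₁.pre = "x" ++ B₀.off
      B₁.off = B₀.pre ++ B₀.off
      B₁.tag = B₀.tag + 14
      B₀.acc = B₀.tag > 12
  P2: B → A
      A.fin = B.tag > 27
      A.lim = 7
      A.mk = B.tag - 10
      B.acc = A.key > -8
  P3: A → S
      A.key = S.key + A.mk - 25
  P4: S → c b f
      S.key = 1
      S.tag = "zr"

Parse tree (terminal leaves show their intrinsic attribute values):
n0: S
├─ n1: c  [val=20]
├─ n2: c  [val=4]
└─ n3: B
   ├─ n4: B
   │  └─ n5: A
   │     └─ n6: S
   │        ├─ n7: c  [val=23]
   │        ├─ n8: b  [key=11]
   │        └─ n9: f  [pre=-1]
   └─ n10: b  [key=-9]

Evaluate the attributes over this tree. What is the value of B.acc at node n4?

true

1. n1.val = 20  [terminal]
2. n2.val = 4  [terminal]
3. n3.pre = "qr"  ["qr"]
4. n3.off = "zx"  ["zx"]
5. n3.tag = 13  [c₁.val + c₀.val - 11]
6. n4.pre = "xzx"  ["x" ++ B₀.off]
7. n4.off = "qrzx"  [B₀.pre ++ B₀.off]
8. n4.tag = 27  [B₀.tag + 14]
9. n5.fin = false  [B.tag > 27]
10. n5.lim = 7  [7]
11. n5.mk = 17  [B.tag - 10]
12. n7.val = 23  [terminal]
13. n8.key = 11  [terminal]
14. n9.pre = -1  [terminal]
15. n6.key = 1  [1]
16. n6.tag = "zr"  ["zr"]
17. n5.key = -7  [S.key + A.mk - 25]
18. n4.acc = true  [A.key > -8]
19. n10.key = -9  [terminal]
20. n3.acc = true  [B₀.tag > 12]
21. n0.key = 11  [(if B.acc then c₀.val else c₁.val) - 9]
22. n0.tag = "nr"  ["nr"]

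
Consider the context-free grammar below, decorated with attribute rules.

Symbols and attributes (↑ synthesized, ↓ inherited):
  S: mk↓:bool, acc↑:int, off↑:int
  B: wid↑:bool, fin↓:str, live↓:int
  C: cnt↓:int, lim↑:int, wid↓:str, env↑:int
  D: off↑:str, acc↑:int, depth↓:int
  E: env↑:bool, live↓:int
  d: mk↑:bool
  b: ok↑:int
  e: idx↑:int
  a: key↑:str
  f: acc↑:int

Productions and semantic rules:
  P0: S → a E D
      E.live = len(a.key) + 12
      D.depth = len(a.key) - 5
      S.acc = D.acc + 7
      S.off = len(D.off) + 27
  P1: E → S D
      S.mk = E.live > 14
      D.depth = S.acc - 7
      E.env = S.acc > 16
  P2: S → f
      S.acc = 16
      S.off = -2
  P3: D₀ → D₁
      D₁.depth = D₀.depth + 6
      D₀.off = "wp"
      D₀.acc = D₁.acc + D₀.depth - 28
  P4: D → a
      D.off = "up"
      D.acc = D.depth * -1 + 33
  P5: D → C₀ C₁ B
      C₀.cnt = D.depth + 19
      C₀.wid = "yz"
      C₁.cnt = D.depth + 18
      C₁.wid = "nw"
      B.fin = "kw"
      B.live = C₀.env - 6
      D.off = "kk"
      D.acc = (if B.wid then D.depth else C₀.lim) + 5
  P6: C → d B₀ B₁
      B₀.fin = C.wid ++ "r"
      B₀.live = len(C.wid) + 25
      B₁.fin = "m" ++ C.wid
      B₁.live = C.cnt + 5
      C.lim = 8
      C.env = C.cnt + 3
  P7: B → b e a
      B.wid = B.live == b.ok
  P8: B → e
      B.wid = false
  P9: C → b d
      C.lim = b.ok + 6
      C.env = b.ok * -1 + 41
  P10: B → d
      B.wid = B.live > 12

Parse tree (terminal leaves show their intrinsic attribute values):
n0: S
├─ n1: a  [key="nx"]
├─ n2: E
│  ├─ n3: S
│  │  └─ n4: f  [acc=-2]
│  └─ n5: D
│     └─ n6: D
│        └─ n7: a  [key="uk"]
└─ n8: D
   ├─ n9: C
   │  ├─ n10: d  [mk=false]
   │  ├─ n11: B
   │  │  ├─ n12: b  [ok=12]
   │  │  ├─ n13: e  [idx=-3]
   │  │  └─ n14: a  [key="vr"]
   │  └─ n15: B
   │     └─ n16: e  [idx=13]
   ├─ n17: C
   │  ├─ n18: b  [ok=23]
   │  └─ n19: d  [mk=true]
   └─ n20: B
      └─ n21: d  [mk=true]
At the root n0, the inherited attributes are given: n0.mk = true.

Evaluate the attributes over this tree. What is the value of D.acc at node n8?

2

1. n0.mk = true  [given at root]
2. n1.key = "nx"  [terminal]
3. n2.live = 14  [len(a.key) + 12]
4. n3.mk = false  [E.live > 14]
5. n4.acc = -2  [terminal]
6. n3.acc = 16  [16]
7. n3.off = -2  [-2]
8. n5.depth = 9  [S.acc - 7]
9. n6.depth = 15  [D₀.depth + 6]
10. n7.key = "uk"  [terminal]
11. n6.off = "up"  ["up"]
12. n6.acc = 18  [D.depth * -1 + 33]
13. n5.off = "wp"  ["wp"]
14. n5.acc = -1  [D₁.acc + D₀.depth - 28]
15. n2.env = false  [S.acc > 16]
16. n8.depth = -3  [len(a.key) - 5]
17. n9.cnt = 16  [D.depth + 19]
18. n9.wid = "yz"  ["yz"]
19. n10.mk = false  [terminal]
20. n11.fin = "yzr"  [C.wid ++ "r"]
21. n11.live = 27  [len(C.wid) + 25]
22. n12.ok = 12  [terminal]
23. n13.idx = -3  [terminal]
24. n14.key = "vr"  [terminal]
25. n11.wid = false  [B.live == b.ok]
26. n15.fin = "myz"  ["m" ++ C.wid]
27. n15.live = 21  [C.cnt + 5]
28. n16.idx = 13  [terminal]
29. n15.wid = false  [false]
30. n9.lim = 8  [8]
31. n9.env = 19  [C.cnt + 3]
32. n17.cnt = 15  [D.depth + 18]
33. n17.wid = "nw"  ["nw"]
34. n18.ok = 23  [terminal]
35. n19.mk = true  [terminal]
36. n17.lim = 29  [b.ok + 6]
37. n17.env = 18  [b.ok * -1 + 41]
38. n20.fin = "kw"  ["kw"]
39. n20.live = 13  [C₀.env - 6]
40. n21.mk = true  [terminal]
41. n20.wid = true  [B.live > 12]
42. n8.off = "kk"  ["kk"]
43. n8.acc = 2  [(if B.wid then D.depth else C₀.lim) + 5]
44. n0.acc = 9  [D.acc + 7]
45. n0.off = 29  [len(D.off) + 27]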